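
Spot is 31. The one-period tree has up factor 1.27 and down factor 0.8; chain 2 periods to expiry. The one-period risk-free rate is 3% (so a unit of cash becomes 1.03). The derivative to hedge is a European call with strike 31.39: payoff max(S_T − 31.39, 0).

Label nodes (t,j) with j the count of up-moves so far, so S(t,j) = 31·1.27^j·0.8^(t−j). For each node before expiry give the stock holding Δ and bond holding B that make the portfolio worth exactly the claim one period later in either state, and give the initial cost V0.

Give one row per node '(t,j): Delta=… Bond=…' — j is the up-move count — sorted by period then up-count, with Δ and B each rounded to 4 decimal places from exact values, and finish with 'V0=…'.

(0,0): Delta=0.6070 Bond=-14.5661
(1,0): Delta=0.0091 Bond=-0.1752
(1,1): Delta=1.0000 Bond=-30.4757
V0=4.2507

Risk-neutral probability p* = (R−d)/(u−d) = (1.03−0.8)/(1.27−0.8) = 0.4894.
At expiry t=2: V(2,0)=0.0000, V(2,1)=0.1060, V(2,2)=18.6099
Node (1,0) S=24.8000: V=(p*·0.1060+(1−p*)·0.0000)/1.03=0.0504; Δ=(0.1060−0.0000)/(31.4960−19.8400)=0.0091; B=V−Δ·S=-0.1752
Node (1,1) S=39.3700: V=(p*·18.6099+(1−p*)·0.1060)/1.03=8.8943; Δ=(18.6099−0.1060)/(49.9999−31.4960)=1.0000; B=V−Δ·S=-30.4757
Node (0,0) S=31.0000: V=(p*·8.8943+(1−p*)·0.0504)/1.03=4.2507; Δ=(8.8943−0.0504)/(39.3700−24.8000)=0.6070; B=V−Δ·S=-14.5661
The time-0 hedge costs 4.2507, which is the no-arbitrage price.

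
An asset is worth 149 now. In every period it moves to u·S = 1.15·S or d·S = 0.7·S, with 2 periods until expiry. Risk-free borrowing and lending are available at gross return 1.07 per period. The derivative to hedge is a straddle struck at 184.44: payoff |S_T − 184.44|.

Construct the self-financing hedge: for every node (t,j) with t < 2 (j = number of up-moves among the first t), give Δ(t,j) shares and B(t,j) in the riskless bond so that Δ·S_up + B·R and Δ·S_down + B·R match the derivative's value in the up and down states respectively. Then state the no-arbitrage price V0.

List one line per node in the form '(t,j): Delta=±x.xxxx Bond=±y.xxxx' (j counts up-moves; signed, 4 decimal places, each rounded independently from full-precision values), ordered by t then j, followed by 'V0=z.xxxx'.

(0,0): Delta=-0.7109 Bond=132.9172
(1,0): Delta=-1.0000 Bond=172.3738
(1,1): Delta=-0.6729 Bond=135.7020
V0=26.9921

Since d<R<u, set p* = (R−d)/(u−d) = 0.8222; price each node as the discounted p*-expectation of its children.
Terminal payoffs: V(2,0)=111.4300, V(2,1)=64.4950, V(2,2)=12.6125
(1,0): S=104.3000. Δ = (V_up−V_dn)/(S_up−S_dn) = (64.4950−111.4300)/(119.9450−73.0100) = -1.0000. V = [p*·64.4950 + (1−p*)·111.4300]/1.07 = 68.0738. B = V − Δ·S = 172.3738.
(1,1): S=171.3500. Δ = (V_up−V_dn)/(S_up−S_dn) = (12.6125−64.4950)/(197.0525−119.9450) = -0.6729. V = [p*·12.6125 + (1−p*)·64.4950]/1.07 = 20.4075. B = V − Δ·S = 135.7020.
(0,0): S=149.0000. Δ = (V_up−V_dn)/(S_up−S_dn) = (20.4075−68.0738)/(171.3500−104.3000) = -0.7109. V = [p*·20.4075 + (1−p*)·68.0738]/1.07 = 26.9921. B = V − Δ·S = 132.9172.
Check: Δ(0,0)·S0 + B(0,0) = 26.9921 = V0.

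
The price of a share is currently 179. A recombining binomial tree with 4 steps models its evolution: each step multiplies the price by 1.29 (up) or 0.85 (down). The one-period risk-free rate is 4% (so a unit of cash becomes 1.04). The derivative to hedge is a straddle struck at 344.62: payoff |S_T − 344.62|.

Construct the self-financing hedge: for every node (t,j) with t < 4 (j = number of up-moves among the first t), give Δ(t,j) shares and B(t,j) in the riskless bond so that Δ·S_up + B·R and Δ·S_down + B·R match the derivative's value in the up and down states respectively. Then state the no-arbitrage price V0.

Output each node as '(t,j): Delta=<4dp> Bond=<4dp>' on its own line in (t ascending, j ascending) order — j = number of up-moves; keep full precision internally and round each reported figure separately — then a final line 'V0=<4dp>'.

Risk-neutral probability p* = (R−d)/(u−d) = (1.04−0.85)/(1.29−0.85) = 0.4318.
Terminal payoffs: V(4,0)=251.1809, V(4,1)=202.8124, V(4,2)=129.4061, V(4,3)=18.0013, V(4,4)=151.0720
Node (3,0) S=109.9284: V=(p*·202.8124+(1−p*)·251.1809)/1.04=221.4370; Δ=(202.8124−251.1809)/(141.8076−93.4391)=-1.0000; B=V−Δ·S=331.3654
Node (3,1) S=166.8325: V=(p*·129.4061+(1−p*)·202.8124)/1.04=164.5329; Δ=(129.4061−202.8124)/(215.2139−141.8076)=-1.0000; B=V−Δ·S=331.3654
Node (3,2) S=253.1928: V=(p*·18.0013+(1−p*)·129.4061)/1.04=78.1726; Δ=(18.0013−129.4061)/(326.6187−215.2139)=-1.0000; B=V−Δ·S=331.3654
Node (3,3) S=384.2573: V=(p*·151.0720+(1−p*)·18.0013)/1.04=72.5612; Δ=(151.0720−18.0013)/(495.6920−326.6187)=0.7871; B=V−Δ·S=-229.8722
Node (2,0) S=129.3275: V=(p*·164.5329+(1−p*)·221.4370)/1.04=189.2931; Δ=(164.5329−221.4370)/(166.8325−109.9284)=-1.0000; B=V−Δ·S=318.6206
Node (2,1) S=196.2735: V=(p*·78.1726+(1−p*)·164.5329)/1.04=122.3471; Δ=(78.1726−164.5329)/(253.1928−166.8325)=-1.0000; B=V−Δ·S=318.6206
Node (2,2) S=297.8739: V=(p*·72.5612+(1−p*)·78.1726)/1.04=72.8360; Δ=(72.5612−78.1726)/(384.2573−253.1928)=-0.0428; B=V−Δ·S=85.5892
Node (1,0) S=152.1500: V=(p*·122.3471+(1−p*)·189.2931)/1.04=154.2159; Δ=(122.3471−189.2931)/(196.2735−129.3275)=-1.0000; B=V−Δ·S=306.3659
Node (1,1) S=230.9100: V=(p*·72.8360+(1−p*)·122.3471)/1.04=97.0839; Δ=(72.8360−122.3471)/(297.8739−196.2735)=-0.4873; B=V−Δ·S=209.6090
Node (0,0) S=179.0000: V=(p*·97.0839+(1−p*)·154.2159)/1.04=124.5628; Δ=(97.0839−154.2159)/(230.9100−152.1500)=-0.7254; B=V−Δ·S=254.4082
Self-financing check: at every node Δ·S+B equals the discounted successor values.

(0,0): Delta=-0.7254 Bond=254.4082
(1,0): Delta=-1.0000 Bond=306.3659
(1,1): Delta=-0.4873 Bond=209.6090
(2,0): Delta=-1.0000 Bond=318.6206
(2,1): Delta=-1.0000 Bond=318.6206
(2,2): Delta=-0.0428 Bond=85.5892
(3,0): Delta=-1.0000 Bond=331.3654
(3,1): Delta=-1.0000 Bond=331.3654
(3,2): Delta=-1.0000 Bond=331.3654
(3,3): Delta=0.7871 Bond=-229.8722
V0=124.5628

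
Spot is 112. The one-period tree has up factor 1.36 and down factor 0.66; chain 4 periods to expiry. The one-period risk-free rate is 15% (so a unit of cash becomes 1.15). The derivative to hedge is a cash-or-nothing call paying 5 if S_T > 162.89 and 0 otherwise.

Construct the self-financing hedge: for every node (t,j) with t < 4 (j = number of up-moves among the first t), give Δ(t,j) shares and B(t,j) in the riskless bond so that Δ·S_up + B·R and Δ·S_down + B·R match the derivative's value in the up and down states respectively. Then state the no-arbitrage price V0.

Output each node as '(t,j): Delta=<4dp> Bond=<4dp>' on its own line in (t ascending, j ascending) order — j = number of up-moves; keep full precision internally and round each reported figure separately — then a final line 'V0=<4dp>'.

(0,0): Delta=0.0185 Bond=-0.2081
(1,0): Delta=0.0358 Bond=-1.5189
(1,1): Delta=0.0149 Bond=0.3090
(2,0): Delta=0.0000 Bond=0.0000
(2,1): Delta=0.0432 Bond=-2.4953
(2,2): Delta=0.0090 Bond=1.5771
(3,0): Delta=0.0000 Bond=0.0000
(3,1): Delta=0.0000 Bond=0.0000
(3,2): Delta=0.0522 Bond=-4.0994
(3,3): Delta=0.0000 Bond=4.3478
V0=1.8631

Under the risk-neutral measure, an up-move has probability p* = (R−d)/(u−d) = 0.7000 and values discount at R = 1.15.
Terminal values V(4,·): V(4,0)=0.0000, V(4,1)=0.0000, V(4,2)=0.0000, V(4,3)=5.0000, V(4,4)=5.0000
Node (3,0) S=32.1996: V=(p*·0.0000+(1−p*)·0.0000)/1.15=0.0000; Δ=(0.0000−0.0000)/(43.7914−21.2517)=0.0000; B=V−Δ·S=0.0000
Node (3,1) S=66.3506: V=(p*·0.0000+(1−p*)·0.0000)/1.15=0.0000; Δ=(0.0000−0.0000)/(90.2368−43.7914)=0.0000; B=V−Δ·S=0.0000
Node (3,2) S=136.7224: V=(p*·5.0000+(1−p*)·0.0000)/1.15=3.0435; Δ=(5.0000−0.0000)/(185.9425−90.2368)=0.0522; B=V−Δ·S=-4.0994
Node (3,3) S=281.7311: V=(p*·5.0000+(1−p*)·5.0000)/1.15=4.3478; Δ=(5.0000−5.0000)/(383.1543−185.9425)=0.0000; B=V−Δ·S=4.3478
Node (2,0) S=48.7872: V=(p*·0.0000+(1−p*)·0.0000)/1.15=0.0000; Δ=(0.0000−0.0000)/(66.3506−32.1996)=0.0000; B=V−Δ·S=0.0000
Node (2,1) S=100.5312: V=(p*·3.0435+(1−p*)·0.0000)/1.15=1.8526; Δ=(3.0435−0.0000)/(136.7224−66.3506)=0.0432; B=V−Δ·S=-2.4953
Node (2,2) S=207.1552: V=(p*·4.3478+(1−p*)·3.0435)/1.15=3.4405; Δ=(4.3478−3.0435)/(281.7311−136.7224)=0.0090; B=V−Δ·S=1.5771
Node (1,0) S=73.9200: V=(p*·1.8526+(1−p*)·0.0000)/1.15=1.1276; Δ=(1.8526−0.0000)/(100.5312−48.7872)=0.0358; B=V−Δ·S=-1.5189
Node (1,1) S=152.3200: V=(p*·3.4405+(1−p*)·1.8526)/1.15=2.5775; Δ=(3.4405−1.8526)/(207.1552−100.5312)=0.0149; B=V−Δ·S=0.3090
Node (0,0) S=112.0000: V=(p*·2.5775+(1−p*)·1.1276)/1.15=1.8631; Δ=(2.5775−1.1276)/(152.3200−73.9200)=0.0185; B=V−Δ·S=-0.2081
Each (Δ,B) replicates both successor values, so the strategy is self-financing and V0 is arbitrage-free.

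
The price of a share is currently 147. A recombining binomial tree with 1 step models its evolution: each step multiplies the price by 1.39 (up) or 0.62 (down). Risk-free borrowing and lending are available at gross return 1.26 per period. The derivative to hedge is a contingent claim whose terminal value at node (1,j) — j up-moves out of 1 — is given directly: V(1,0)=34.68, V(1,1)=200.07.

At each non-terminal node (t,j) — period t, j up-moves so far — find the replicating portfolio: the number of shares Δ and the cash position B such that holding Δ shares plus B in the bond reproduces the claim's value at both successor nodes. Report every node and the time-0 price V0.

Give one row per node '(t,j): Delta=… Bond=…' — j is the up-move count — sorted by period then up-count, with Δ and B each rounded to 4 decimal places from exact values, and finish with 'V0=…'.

(0,0): Delta=1.4612 Bond=-78.1676
V0=136.6246

The replicating-portfolio and risk-neutral prices coincide; use p* = (1.26−0.62)/(1.39−0.62) = 0.8312 for the latter.
Terminal values V(1,·): V(1,0)=34.6800, V(1,1)=200.0700
Node (0,0) S=147.0000: V=(p*·200.0700+(1−p*)·34.6800)/1.26=136.6246; Δ=(200.0700−34.6800)/(204.3300−91.1400)=1.4612; B=V−Δ·S=-78.1676
The time-0 hedge costs 136.6246, which is the no-arbitrage price.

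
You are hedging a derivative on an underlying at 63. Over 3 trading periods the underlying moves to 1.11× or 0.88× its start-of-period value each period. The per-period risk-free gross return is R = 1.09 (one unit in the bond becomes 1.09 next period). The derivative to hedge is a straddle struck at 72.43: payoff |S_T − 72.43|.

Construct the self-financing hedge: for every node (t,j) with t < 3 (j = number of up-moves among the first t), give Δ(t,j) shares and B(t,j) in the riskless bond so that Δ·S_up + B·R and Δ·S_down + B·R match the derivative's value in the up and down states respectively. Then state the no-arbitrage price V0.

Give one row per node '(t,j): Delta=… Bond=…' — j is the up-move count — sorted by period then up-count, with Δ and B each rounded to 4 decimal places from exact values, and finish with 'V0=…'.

Since d<R<u, set p* = (R−d)/(u−d) = 0.9130; price each node as the discounted p*-expectation of its children.
Terminal payoffs: V(3,0)=29.4973, V(3,1)=18.2762, V(3,2)=4.1224, V(3,3)=13.7308
(2,0): S=48.7872. Δ = (V_up−V_dn)/(S_up−S_dn) = (18.2762−29.4973)/(54.1538−42.9327) = -1.0000. V = [p*·18.2762 + (1−p*)·29.4973]/1.09 = 17.6623. B = V − Δ·S = 66.4495.
(2,1): S=61.5384. Δ = (V_up−V_dn)/(S_up−S_dn) = (4.1224−18.2762)/(68.3076−54.1538) = -1.0000. V = [p*·4.1224 + (1−p*)·18.2762]/1.09 = 4.9111. B = V − Δ·S = 66.4495.
(2,2): S=77.6223. Δ = (V_up−V_dn)/(S_up−S_dn) = (13.7308−4.1224)/(86.1608−68.3076) = 0.5382. V = [p*·13.7308 + (1−p*)·4.1224]/1.09 = 11.8305. B = V − Δ·S = -29.9451.
(1,0): S=55.4400. Δ = (V_up−V_dn)/(S_up−S_dn) = (4.9111−17.6623)/(61.5384−48.7872) = -1.0000. V = [p*·4.9111 + (1−p*)·17.6623]/1.09 = 5.5229. B = V − Δ·S = 60.9629.
(1,1): S=69.9300. Δ = (V_up−V_dn)/(S_up−S_dn) = (11.8305−4.9111)/(77.6223−61.5384) = 0.4302. V = [p*·11.8305 + (1−p*)·4.9111]/1.09 = 10.3017. B = V − Δ·S = -19.7825.
(0,0): S=63.0000. Δ = (V_up−V_dn)/(S_up−S_dn) = (10.3017−5.5229)/(69.9300−55.4400) = 0.3298. V = [p*·10.3017 + (1−p*)·5.5229]/1.09 = 9.0698. B = V − Δ·S = -11.7075.
The time-0 hedge costs 9.0698, which is the no-arbitrage price.

(0,0): Delta=0.3298 Bond=-11.7075
(1,0): Delta=-1.0000 Bond=60.9629
(1,1): Delta=0.4302 Bond=-19.7825
(2,0): Delta=-1.0000 Bond=66.4495
(2,1): Delta=-1.0000 Bond=66.4495
(2,2): Delta=0.5382 Bond=-29.9451
V0=9.0698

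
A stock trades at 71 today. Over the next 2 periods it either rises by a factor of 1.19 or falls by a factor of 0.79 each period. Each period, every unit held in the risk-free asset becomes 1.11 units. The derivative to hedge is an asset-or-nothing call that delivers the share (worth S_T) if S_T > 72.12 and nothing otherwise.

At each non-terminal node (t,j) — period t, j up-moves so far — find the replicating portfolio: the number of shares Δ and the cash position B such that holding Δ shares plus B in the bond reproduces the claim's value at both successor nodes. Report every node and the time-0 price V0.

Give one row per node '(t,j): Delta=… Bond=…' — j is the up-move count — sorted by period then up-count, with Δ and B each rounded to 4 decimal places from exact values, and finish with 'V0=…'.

(0,0): Delta=2.5515 Bond=-128.9328
(1,0): Delta=0.0000 Bond=0.0000
(1,1): Delta=2.9750 Bond=-178.8943
V0=52.2259

Risk-neutral probability p* = (R−d)/(u−d) = (1.11−0.79)/(1.19−0.79) = 0.8000.
Payoff layer (t=2): V(2,0)=0.0000, V(2,1)=0.0000, V(2,2)=100.5431
  t=1,j=0: stock 56.0900 → up 66.7471 (V=0.0000), down 44.3111 (V=0.0000). Price 0.0000; hedge Δ=0.0000, bond B=0.0000.
  t=1,j=1: stock 84.4900 → up 100.5431 (V=100.5431), down 66.7471 (V=0.0000). Price 72.4635; hedge Δ=2.9750, bond B=-178.8943.
  t=0,j=0: stock 71.0000 → up 84.4900 (V=72.4635), down 56.0900 (V=0.0000). Price 52.2259; hedge Δ=2.5515, bond B=-128.9328.
Each (Δ,B) replicates both successor values, so the strategy is self-financing and V0 is arbitrage-free.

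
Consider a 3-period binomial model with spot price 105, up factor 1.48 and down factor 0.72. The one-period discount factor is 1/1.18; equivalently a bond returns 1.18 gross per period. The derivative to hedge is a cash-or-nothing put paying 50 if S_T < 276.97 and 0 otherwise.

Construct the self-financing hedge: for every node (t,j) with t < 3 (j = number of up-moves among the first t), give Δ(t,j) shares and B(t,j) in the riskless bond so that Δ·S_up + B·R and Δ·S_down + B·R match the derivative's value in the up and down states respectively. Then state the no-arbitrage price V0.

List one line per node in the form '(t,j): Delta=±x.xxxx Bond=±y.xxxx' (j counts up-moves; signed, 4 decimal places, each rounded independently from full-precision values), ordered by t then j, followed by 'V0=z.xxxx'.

(0,0): Delta=-0.1649 Bond=40.9932
(1,0): Delta=0.0000 Bond=35.9092
(1,1): Delta=-0.2172 Bond=56.4998
(2,0): Delta=0.0000 Bond=42.3729
(2,1): Delta=0.0000 Bond=42.3729
(2,2): Delta=-0.2861 Bond=82.5156
V0=23.6838

Since d<R<u, set p* = (R−d)/(u−d) = 0.6053; price each node as the discounted p*-expectation of its children.
Terminal payoffs: V(3,0)=50.0000, V(3,1)=50.0000, V(3,2)=50.0000, V(3,3)=0.0000
(2,0): S=54.4320. Δ = (V_up−V_dn)/(S_up−S_dn) = (50.0000−50.0000)/(80.5594−39.1910) = 0.0000. V = [p*·50.0000 + (1−p*)·50.0000]/1.18 = 42.3729. B = V − Δ·S = 42.3729.
(2,1): S=111.8880. Δ = (V_up−V_dn)/(S_up−S_dn) = (50.0000−50.0000)/(165.5942−80.5594) = 0.0000. V = [p*·50.0000 + (1−p*)·50.0000]/1.18 = 42.3729. B = V − Δ·S = 42.3729.
(2,2): S=229.9920. Δ = (V_up−V_dn)/(S_up−S_dn) = (0.0000−50.0000)/(340.3882−165.5942) = -0.2861. V = [p*·0.0000 + (1−p*)·50.0000]/1.18 = 16.7261. B = V − Δ·S = 82.5156.
(1,0): S=75.6000. Δ = (V_up−V_dn)/(S_up−S_dn) = (42.3729−42.3729)/(111.8880−54.4320) = 0.0000. V = [p*·42.3729 + (1−p*)·42.3729]/1.18 = 35.9092. B = V − Δ·S = 35.9092.
(1,1): S=155.4000. Δ = (V_up−V_dn)/(S_up−S_dn) = (16.7261−42.3729)/(229.9920−111.8880) = -0.2172. V = [p*·16.7261 + (1−p*)·42.3729]/1.18 = 22.7541. B = V − Δ·S = 56.4998.
(0,0): S=105.0000. Δ = (V_up−V_dn)/(S_up−S_dn) = (22.7541−35.9092)/(155.4000−75.6000) = -0.1649. V = [p*·22.7541 + (1−p*)·35.9092]/1.18 = 23.6838. B = V − Δ·S = 40.9932.
The time-0 hedge costs 23.6838, which is the no-arbitrage price.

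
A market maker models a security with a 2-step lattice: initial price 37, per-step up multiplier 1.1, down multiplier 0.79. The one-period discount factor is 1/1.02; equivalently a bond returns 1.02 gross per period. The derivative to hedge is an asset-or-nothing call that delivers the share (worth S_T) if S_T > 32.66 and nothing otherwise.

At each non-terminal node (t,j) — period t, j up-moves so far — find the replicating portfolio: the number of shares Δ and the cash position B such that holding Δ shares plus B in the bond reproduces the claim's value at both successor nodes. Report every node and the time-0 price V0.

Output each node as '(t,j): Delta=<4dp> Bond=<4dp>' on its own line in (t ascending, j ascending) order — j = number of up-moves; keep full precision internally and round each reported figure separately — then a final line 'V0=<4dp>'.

(0,0): Delta=2.8392 Bond=-81.3614
(1,0): Delta=0.0000 Bond=0.0000
(1,1): Delta=3.5484 Bond=-111.8542
V0=23.6875

Under the risk-neutral measure, an up-move has probability p* = (R−d)/(u−d) = 0.7419 and values discount at R = 1.02.
Terminal values V(2,·): V(2,0)=0.0000, V(2,1)=0.0000, V(2,2)=44.7700
Node (1,0) S=29.2300: V=(p*·0.0000+(1−p*)·0.0000)/1.02=0.0000; Δ=(0.0000−0.0000)/(32.1530−23.0917)=0.0000; B=V−Δ·S=0.0000
Node (1,1) S=40.7000: V=(p*·44.7700+(1−p*)·0.0000)/1.02=32.5651; Δ=(44.7700−0.0000)/(44.7700−32.1530)=3.5484; B=V−Δ·S=-111.8542
Node (0,0) S=37.0000: V=(p*·32.5651+(1−p*)·0.0000)/1.02=23.6875; Δ=(32.5651−0.0000)/(40.7000−29.2300)=2.8392; B=V−Δ·S=-81.3614
Check: Δ(0,0)·S0 + B(0,0) = 23.6875 = V0.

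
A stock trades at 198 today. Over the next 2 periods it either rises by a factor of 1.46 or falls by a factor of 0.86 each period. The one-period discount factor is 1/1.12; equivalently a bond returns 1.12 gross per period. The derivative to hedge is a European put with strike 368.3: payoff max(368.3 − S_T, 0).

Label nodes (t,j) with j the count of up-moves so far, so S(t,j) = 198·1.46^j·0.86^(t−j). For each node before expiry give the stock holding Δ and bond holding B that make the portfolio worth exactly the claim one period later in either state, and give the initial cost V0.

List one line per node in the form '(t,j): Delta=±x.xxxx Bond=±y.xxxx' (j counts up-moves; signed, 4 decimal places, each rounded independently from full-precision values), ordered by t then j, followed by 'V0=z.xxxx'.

(0,0): Delta=-0.8249 Bond=266.9890
(1,0): Delta=-1.0000 Bond=328.8393
(1,1): Delta=-0.6901 Bond=260.0434
V0=103.6536

Risk-neutral probability p* = (R−d)/(u−d) = (1.12−0.86)/(1.46−0.86) = 0.4333.
At expiry t=2: V(2,0)=221.8592, V(2,1)=119.6912, V(2,2)=0.0000
(1,0): S=170.2800. Δ = (V_up−V_dn)/(S_up−S_dn) = (119.6912−221.8592)/(248.6088−146.4408) = -1.0000. V = [p*·119.6912 + (1−p*)·221.8592]/1.12 = 158.5593. B = V − Δ·S = 328.8393.
(1,1): S=289.0800. Δ = (V_up−V_dn)/(S_up−S_dn) = (0.0000−119.6912)/(422.0568−248.6088) = -0.6901. V = [p*·0.0000 + (1−p*)·119.6912]/1.12 = 60.5580. B = V − Δ·S = 260.0434.
(0,0): S=198.0000. Δ = (V_up−V_dn)/(S_up−S_dn) = (60.5580−158.5593)/(289.0800−170.2800) = -0.8249. V = [p*·60.5580 + (1−p*)·158.5593]/1.12 = 103.6536. B = V − Δ·S = 266.9890.
Root portfolio cost Δ·198+B reproduces V0=103.6536.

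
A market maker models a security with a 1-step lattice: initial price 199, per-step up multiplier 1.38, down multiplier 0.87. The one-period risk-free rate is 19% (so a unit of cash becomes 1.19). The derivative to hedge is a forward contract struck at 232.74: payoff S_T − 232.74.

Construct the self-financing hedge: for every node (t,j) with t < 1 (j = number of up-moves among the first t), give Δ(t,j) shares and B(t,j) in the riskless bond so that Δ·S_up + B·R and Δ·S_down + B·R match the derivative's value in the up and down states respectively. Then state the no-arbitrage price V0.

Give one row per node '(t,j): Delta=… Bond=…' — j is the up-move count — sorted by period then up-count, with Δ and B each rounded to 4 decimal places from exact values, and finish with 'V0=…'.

(0,0): Delta=1.0000 Bond=-195.5798
V0=3.4202

No-arbitrage ⇒ martingale measure with p* = (R−d)/(u−d) = 0.6275.
Payoff layer (t=1): V(1,0)=-59.6100, V(1,1)=41.8800
(0,0): S=199.0000. Δ = (V_up−V_dn)/(S_up−S_dn) = (41.8800−-59.6100)/(274.6200−173.1300) = 1.0000. V = [p*·41.8800 + (1−p*)·-59.6100]/1.19 = 3.4202. B = V − Δ·S = -195.5798.
Root portfolio cost Δ·199+B reproduces V0=3.4202.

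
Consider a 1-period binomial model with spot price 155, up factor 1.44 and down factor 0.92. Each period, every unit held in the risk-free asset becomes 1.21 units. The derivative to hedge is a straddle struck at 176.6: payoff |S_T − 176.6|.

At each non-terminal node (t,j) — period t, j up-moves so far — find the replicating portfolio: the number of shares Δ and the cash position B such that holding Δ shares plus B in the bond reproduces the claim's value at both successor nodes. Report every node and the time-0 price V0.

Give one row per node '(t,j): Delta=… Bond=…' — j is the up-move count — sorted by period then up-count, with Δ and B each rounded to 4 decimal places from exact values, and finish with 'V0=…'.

Under the risk-neutral measure, an up-move has probability p* = (R−d)/(u−d) = 0.5577 and values discount at R = 1.21.
At expiry t=1: V(1,0)=34.0000, V(1,1)=46.6000
Node (0,0) S=155.0000: V=(p*·46.6000+(1−p*)·34.0000)/1.21=33.9065; Δ=(46.6000−34.0000)/(223.2000−142.6000)=0.1563; B=V−Δ·S=9.6758
Check: Δ(0,0)·S0 + B(0,0) = 33.9065 = V0.

(0,0): Delta=0.1563 Bond=9.6758
V0=33.9065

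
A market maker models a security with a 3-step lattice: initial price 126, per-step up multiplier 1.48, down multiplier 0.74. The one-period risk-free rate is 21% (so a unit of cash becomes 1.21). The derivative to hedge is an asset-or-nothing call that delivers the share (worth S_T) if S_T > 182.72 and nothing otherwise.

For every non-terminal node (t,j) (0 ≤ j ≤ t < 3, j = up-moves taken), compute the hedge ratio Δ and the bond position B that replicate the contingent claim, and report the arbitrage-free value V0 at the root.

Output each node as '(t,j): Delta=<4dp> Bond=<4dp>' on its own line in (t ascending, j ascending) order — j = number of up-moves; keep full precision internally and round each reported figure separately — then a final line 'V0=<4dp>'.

(0,0): Delta=1.2969 Bond=-53.4315
(1,0): Delta=1.5537 Bond=-88.5974
(1,1): Delta=1.2231 Bond=-50.8964
(2,0): Delta=0.0000 Bond=0.0000
(2,1): Delta=2.0000 Bond=-168.7875
(2,2): Delta=1.0000 Bond=0.0000
V0=109.9786

Under the risk-neutral measure, an up-move has probability p* = (R−d)/(u−d) = 0.6351 and values discount at R = 1.21.
At expiry t=3: V(3,0)=0.0000, V(3,1)=0.0000, V(3,2)=204.2329, V(3,3)=408.4658
Node (2,0) S=68.9976: V=(p*·0.0000+(1−p*)·0.0000)/1.21=0.0000; Δ=(0.0000−0.0000)/(102.1164−51.0582)=0.0000; B=V−Δ·S=0.0000
Node (2,1) S=137.9952: V=(p*·204.2329+(1−p*)·0.0000)/1.21=107.2029; Δ=(204.2329−0.0000)/(204.2329−102.1164)=2.0000; B=V−Δ·S=-168.7875
Node (2,2) S=275.9904: V=(p*·408.4658+(1−p*)·204.2329)/1.21=275.9904; Δ=(408.4658−204.2329)/(408.4658−204.2329)=1.0000; B=V−Δ·S=0.0000
Node (1,0) S=93.2400: V=(p*·107.2029+(1−p*)·0.0000)/1.21=56.2713; Δ=(107.2029−0.0000)/(137.9952−68.9976)=1.5537; B=V−Δ·S=-88.5974
Node (1,1) S=186.4800: V=(p*·275.9904+(1−p*)·107.2029)/1.21=177.1948; Δ=(275.9904−107.2029)/(275.9904−137.9952)=1.2231; B=V−Δ·S=-50.8964
Node (0,0) S=126.0000: V=(p*·177.1948+(1−p*)·56.2713)/1.21=109.9786; Δ=(177.1948−56.2713)/(186.4800−93.2400)=1.2969; B=V−Δ·S=-53.4315
Root portfolio cost Δ·126+B reproduces V0=109.9786.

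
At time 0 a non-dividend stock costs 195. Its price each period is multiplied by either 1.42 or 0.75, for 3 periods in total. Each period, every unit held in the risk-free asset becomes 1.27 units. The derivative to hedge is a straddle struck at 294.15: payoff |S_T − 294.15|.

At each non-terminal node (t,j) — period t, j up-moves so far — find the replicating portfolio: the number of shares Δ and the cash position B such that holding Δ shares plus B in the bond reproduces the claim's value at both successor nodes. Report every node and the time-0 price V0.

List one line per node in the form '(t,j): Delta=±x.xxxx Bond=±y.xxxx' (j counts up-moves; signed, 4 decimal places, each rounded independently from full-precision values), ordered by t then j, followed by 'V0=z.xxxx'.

Risk-neutral probability p* = (R−d)/(u−d) = (1.27−0.75)/(1.42−0.75) = 0.7761.
Terminal values V(3,·): V(3,0)=211.8844, V(3,1)=138.3937, V(3,2)=0.7485, V(3,3)=264.1912
Node (2,0) S=109.6875: V=(p*·138.3937+(1−p*)·211.8844)/1.27=121.9267; Δ=(138.3937−211.8844)/(155.7562−82.2656)=-1.0000; B=V−Δ·S=231.6142
Node (2,1) S=207.6750: V=(p*·0.7485+(1−p*)·138.3937)/1.27=24.8540; Δ=(0.7485−138.3937)/(294.8985−155.7562)=-0.9892; B=V−Δ·S=230.2947
Node (2,2) S=393.1980: V=(p*·264.1912+(1−p*)·0.7485)/1.27=161.5838; Δ=(264.1912−0.7485)/(558.3412−294.8985)=1.0000; B=V−Δ·S=-231.6142
Node (1,0) S=146.2500: V=(p*·24.8540+(1−p*)·121.9267)/1.27=36.6824; Δ=(24.8540−121.9267)/(207.6750−109.6875)=-0.9907; B=V−Δ·S=181.5670
Node (1,1) S=276.9000: V=(p*·161.5838+(1−p*)·24.8540)/1.27=103.1281; Δ=(161.5838−24.8540)/(393.1980−207.6750)=0.7370; B=V−Δ·S=-100.9463
Node (0,0) S=195.0000: V=(p*·103.1281+(1−p*)·36.6824)/1.27=69.4899; Δ=(103.1281−36.6824)/(276.9000−146.2500)=0.5086; B=V−Δ·S=-29.6827
Root portfolio cost Δ·195+B reproduces V0=69.4899.

(0,0): Delta=0.5086 Bond=-29.6827
(1,0): Delta=-0.9907 Bond=181.5670
(1,1): Delta=0.7370 Bond=-100.9463
(2,0): Delta=-1.0000 Bond=231.6142
(2,1): Delta=-0.9892 Bond=230.2947
(2,2): Delta=1.0000 Bond=-231.6142
V0=69.4899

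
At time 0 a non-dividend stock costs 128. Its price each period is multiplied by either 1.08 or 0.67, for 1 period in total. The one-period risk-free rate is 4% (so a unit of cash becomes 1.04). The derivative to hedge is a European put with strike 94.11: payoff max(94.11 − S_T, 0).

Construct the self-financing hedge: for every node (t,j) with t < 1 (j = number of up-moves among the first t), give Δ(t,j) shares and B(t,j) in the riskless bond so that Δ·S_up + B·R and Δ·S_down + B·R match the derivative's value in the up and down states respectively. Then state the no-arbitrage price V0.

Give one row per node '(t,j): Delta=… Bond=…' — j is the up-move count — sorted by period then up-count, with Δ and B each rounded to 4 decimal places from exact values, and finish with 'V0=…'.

The replicating-portfolio and risk-neutral prices coincide; use p* = (1.04−0.67)/(1.08−0.67) = 0.9024 for the latter.
Terminal payoffs: V(1,0)=8.3500, V(1,1)=0.0000
(0,0): S=128.0000. Δ = (V_up−V_dn)/(S_up−S_dn) = (0.0000−8.3500)/(138.2400−85.7600) = -0.1591. V = [p*·0.0000 + (1−p*)·8.3500]/1.04 = 0.7833. B = V − Δ·S = 21.1492.
Check: Δ(0,0)·S0 + B(0,0) = 0.7833 = V0.

(0,0): Delta=-0.1591 Bond=21.1492
V0=0.7833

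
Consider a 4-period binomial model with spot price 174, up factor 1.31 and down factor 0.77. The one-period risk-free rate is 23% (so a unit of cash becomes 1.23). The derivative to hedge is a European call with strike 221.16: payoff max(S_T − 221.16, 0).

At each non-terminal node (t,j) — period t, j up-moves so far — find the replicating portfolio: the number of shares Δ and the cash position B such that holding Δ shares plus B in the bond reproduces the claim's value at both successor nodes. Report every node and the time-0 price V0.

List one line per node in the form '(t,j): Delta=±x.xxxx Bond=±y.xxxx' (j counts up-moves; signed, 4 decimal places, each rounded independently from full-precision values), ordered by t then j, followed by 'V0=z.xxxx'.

No-arbitrage ⇒ martingale measure with p* = (R−d)/(u−d) = 0.8519.
Terminal payoffs: V(4,0)=0.0000, V(4,1)=0.0000, V(4,2)=0.0000, V(4,3)=80.0392, V(4,4)=291.2699
Node (3,0) S=79.4367: V=(p*·0.0000+(1−p*)·0.0000)/1.23=0.0000; Δ=(0.0000−0.0000)/(104.0621−61.1663)=0.0000; B=V−Δ·S=0.0000
Node (3,1) S=135.1456: V=(p*·0.0000+(1−p*)·0.0000)/1.23=0.0000; Δ=(0.0000−0.0000)/(177.0408−104.0621)=0.0000; B=V−Δ·S=0.0000
Node (3,2) S=229.9231: V=(p*·80.0392+(1−p*)·0.0000)/1.23=55.4322; Δ=(80.0392−0.0000)/(301.1992−177.0408)=0.6447; B=V−Δ·S=-92.7886
Node (3,3) S=391.1678: V=(p*·291.2699+(1−p*)·80.0392)/1.23=211.3630; Δ=(291.2699−80.0392)/(512.4299−301.1992)=1.0000; B=V−Δ·S=-179.8049
Node (2,0) S=103.1646: V=(p*·0.0000+(1−p*)·0.0000)/1.23=0.0000; Δ=(0.0000−0.0000)/(135.1456−79.4367)=0.0000; B=V−Δ·S=0.0000
Node (2,1) S=175.5138: V=(p*·55.4322+(1−p*)·0.0000)/1.23=38.3902; Δ=(55.4322−0.0000)/(229.9231−135.1456)=0.5849; B=V−Δ·S=-64.2619
Node (2,2) S=298.6014: V=(p*·211.3630+(1−p*)·55.4322)/1.23=153.0586; Δ=(211.3630−55.4322)/(391.1678−229.9231)=0.9670; B=V−Δ·S=-135.7021
Node (1,0) S=133.9800: V=(p*·38.3902+(1−p*)·0.0000)/1.23=26.5876; Δ=(38.3902−0.0000)/(175.5138−103.1646)=0.5306; B=V−Δ·S=-44.5054
Node (1,1) S=227.9400: V=(p*·153.0586+(1−p*)·38.3902)/1.23=110.6266; Δ=(153.0586−38.3902)/(298.6014−175.5138)=0.9316; B=V−Δ·S=-101.7223
Node (0,0) S=174.0000: V=(p*·110.6266+(1−p*)·26.5876)/1.23=79.8182; Δ=(110.6266−26.5876)/(227.9400−133.9800)=0.8944; B=V−Δ·S=-75.8095
Each (Δ,B) replicates both successor values, so the strategy is self-financing and V0 is arbitrage-free.

(0,0): Delta=0.8944 Bond=-75.8095
(1,0): Delta=0.5306 Bond=-44.5054
(1,1): Delta=0.9316 Bond=-101.7223
(2,0): Delta=0.0000 Bond=0.0000
(2,1): Delta=0.5849 Bond=-64.2619
(2,2): Delta=0.9670 Bond=-135.7021
(3,0): Delta=0.0000 Bond=0.0000
(3,1): Delta=0.0000 Bond=0.0000
(3,2): Delta=0.6447 Bond=-92.7886
(3,3): Delta=1.0000 Bond=-179.8049
V0=79.8182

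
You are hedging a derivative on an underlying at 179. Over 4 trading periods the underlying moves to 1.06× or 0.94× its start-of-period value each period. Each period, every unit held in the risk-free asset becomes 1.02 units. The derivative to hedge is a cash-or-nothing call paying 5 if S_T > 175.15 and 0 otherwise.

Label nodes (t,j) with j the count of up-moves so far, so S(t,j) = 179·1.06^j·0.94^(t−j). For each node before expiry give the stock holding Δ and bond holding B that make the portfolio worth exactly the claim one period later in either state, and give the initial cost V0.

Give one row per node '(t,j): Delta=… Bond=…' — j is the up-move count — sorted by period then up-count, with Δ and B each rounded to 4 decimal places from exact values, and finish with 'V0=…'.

(0,0): Delta=0.0487 Bond=-4.6192
(1,0): Delta=0.1058 Bond=-14.3093
(1,1): Delta=0.0235 Bond=0.0873
(2,0): Delta=0.1722 Bond=-25.0972
(2,1): Delta=0.0763 Bond=-9.3447
(2,2): Delta=0.0000 Bond=4.8058
(3,0): Delta=0.0000 Bond=0.0000
(3,1): Delta=0.2485 Bond=-38.3987
(3,2): Delta=0.0000 Bond=4.9020
(3,3): Delta=0.0000 Bond=4.9020
V0=4.1060

Under the risk-neutral measure, an up-move has probability p* = (R−d)/(u−d) = 0.6667 and values discount at R = 1.02.
At expiry t=4: V(4,0)=0.0000, V(4,1)=0.0000, V(4,2)=5.0000, V(4,3)=5.0000, V(4,4)=5.0000
  t=3,j=0: stock 148.6745 → up 157.5950 (V=0.0000), down 139.7541 (V=0.0000). Price 0.0000; hedge Δ=0.0000, bond B=0.0000.
  t=3,j=1: stock 167.6543 → up 177.7135 (V=5.0000), down 157.5950 (V=0.0000). Price 3.2680; hedge Δ=0.2485, bond B=-38.3987.
  t=3,j=2: stock 189.0569 → up 200.4004 (V=5.0000), down 177.7135 (V=5.0000). Price 4.9020; hedge Δ=0.0000, bond B=4.9020.
  t=3,j=3: stock 213.1919 → up 225.9834 (V=5.0000), down 200.4004 (V=5.0000). Price 4.9020; hedge Δ=0.0000, bond B=4.9020.
  t=2,j=0: stock 158.1644 → up 167.6543 (V=3.2680), down 148.6745 (V=0.0000). Price 2.1359; hedge Δ=0.1722, bond B=-25.0972.
  t=2,j=1: stock 178.3556 → up 189.0569 (V=4.9020), down 167.6543 (V=3.2680). Price 4.2719; hedge Δ=0.0763, bond B=-9.3447.
  t=2,j=2: stock 201.1244 → up 213.1919 (V=4.9020), down 189.0569 (V=4.9020). Price 4.8058; hedge Δ=0.0000, bond B=4.8058.
  t=1,j=0: stock 168.2600 → up 178.3556 (V=4.2719), down 158.1644 (V=2.1359). Price 3.4901; hedge Δ=0.1058, bond B=-14.3093.
  t=1,j=1: stock 189.7400 → up 201.1244 (V=4.8058), down 178.3556 (V=4.2719). Price 4.5371; hedge Δ=0.0235, bond B=0.0873.
  t=0,j=0: stock 179.0000 → up 189.7400 (V=4.5371), down 168.2600 (V=3.4901). Price 4.1060; hedge Δ=0.0487, bond B=-4.6192.
Self-financing check: at every node Δ·S+B equals the discounted successor values.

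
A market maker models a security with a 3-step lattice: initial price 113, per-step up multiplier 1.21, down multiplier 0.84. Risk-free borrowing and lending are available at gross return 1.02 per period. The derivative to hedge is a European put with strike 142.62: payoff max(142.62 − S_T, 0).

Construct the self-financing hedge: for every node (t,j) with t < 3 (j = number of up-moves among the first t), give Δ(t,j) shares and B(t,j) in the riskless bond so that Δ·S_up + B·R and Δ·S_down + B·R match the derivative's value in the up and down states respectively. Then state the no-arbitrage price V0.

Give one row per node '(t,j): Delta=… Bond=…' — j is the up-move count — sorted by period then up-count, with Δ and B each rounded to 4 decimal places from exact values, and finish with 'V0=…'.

Since d<R<u, set p* = (R−d)/(u−d) = 0.4865; price each node as the discounted p*-expectation of its children.
Payoff layer (t=3): V(3,0)=75.6444, V(3,1)=46.1433, V(3,2)=3.6476, V(3,3)=0.0000
  t=2,j=0: stock 79.7328 → up 96.4767 (V=46.1433), down 66.9756 (V=75.6444). Price 60.0907; hedge Δ=-1.0000, bond B=139.8235.
  t=2,j=1: stock 114.8532 → up 138.9724 (V=3.6476), down 96.4767 (V=46.1433). Price 24.9703; hedge Δ=-1.0000, bond B=139.8235.
  t=2,j=2: stock 165.4433 → up 200.1864 (V=0.0000), down 138.9724 (V=3.6476). Price 1.8364; hedge Δ=-0.0596, bond B=11.6948.
  t=1,j=0: stock 94.9200 → up 114.8532 (V=24.9703), down 79.7328 (V=60.0907). Price 42.1619; hedge Δ=-1.0000, bond B=137.0819.
  t=1,j=1: stock 136.7300 → up 165.4433 (V=1.8364), down 114.8532 (V=24.9703). Price 13.4470; hedge Δ=-0.4573, bond B=75.9712.
  t=0,j=0: stock 113.0000 → up 136.7300 (V=13.4470), down 94.9200 (V=42.1619). Price 27.6397; hedge Δ=-0.6868, bond B=105.2474.
Check: Δ(0,0)·S0 + B(0,0) = 27.6397 = V0.

(0,0): Delta=-0.6868 Bond=105.2474
(1,0): Delta=-1.0000 Bond=137.0819
(1,1): Delta=-0.4573 Bond=75.9712
(2,0): Delta=-1.0000 Bond=139.8235
(2,1): Delta=-1.0000 Bond=139.8235
(2,2): Delta=-0.0596 Bond=11.6948
V0=27.6397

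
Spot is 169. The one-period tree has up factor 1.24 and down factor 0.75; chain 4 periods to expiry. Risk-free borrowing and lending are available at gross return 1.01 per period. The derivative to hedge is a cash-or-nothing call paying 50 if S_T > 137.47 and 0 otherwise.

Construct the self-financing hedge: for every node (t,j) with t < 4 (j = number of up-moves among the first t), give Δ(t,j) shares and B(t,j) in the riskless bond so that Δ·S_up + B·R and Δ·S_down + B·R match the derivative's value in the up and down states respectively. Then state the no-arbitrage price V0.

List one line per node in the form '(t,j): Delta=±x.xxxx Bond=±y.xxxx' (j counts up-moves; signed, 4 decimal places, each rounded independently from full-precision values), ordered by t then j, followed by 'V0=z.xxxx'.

Since d<R<u, set p* = (R−d)/(u−d) = 0.5306; price each node as the discounted p*-expectation of its children.
Terminal values V(4,·): V(4,0)=0.0000, V(4,1)=0.0000, V(4,2)=50.0000, V(4,3)=50.0000, V(4,4)=50.0000
Node (3,0) S=71.2969: V=(p*·0.0000+(1−p*)·0.0000)/1.01=0.0000; Δ=(0.0000−0.0000)/(88.4081−53.4727)=0.0000; B=V−Δ·S=0.0000
Node (3,1) S=117.8775: V=(p*·50.0000+(1−p*)·0.0000)/1.01=26.2679; Δ=(50.0000−0.0000)/(146.1681−88.4081)=0.8657; B=V−Δ·S=-75.7729
Node (3,2) S=194.8908: V=(p*·50.0000+(1−p*)·50.0000)/1.01=49.5050; Δ=(50.0000−50.0000)/(241.6646−146.1681)=0.0000; B=V−Δ·S=49.5050
Node (3,3) S=322.2195: V=(p*·50.0000+(1−p*)·50.0000)/1.01=49.5050; Δ=(50.0000−50.0000)/(399.5521−241.6646)=0.0000; B=V−Δ·S=49.5050
Node (2,0) S=95.0625: V=(p*·26.2679+(1−p*)·0.0000)/1.01=13.8001; Δ=(26.2679−0.0000)/(117.8775−71.2969)=0.5639; B=V−Δ·S=-39.8079
Node (2,1) S=157.1700: V=(p*·49.5050+(1−p*)·26.2679)/1.01=38.2156; Δ=(49.5050−26.2679)/(194.8908−117.8775)=0.3017; B=V−Δ·S=-9.2069
Node (2,2) S=259.8544: V=(p*·49.5050+(1−p*)·49.5050)/1.01=49.0148; Δ=(49.5050−49.5050)/(322.2195−194.8908)=0.0000; B=V−Δ·S=49.0148
Node (1,0) S=126.7500: V=(p*·38.2156+(1−p*)·13.8001)/1.01=26.4904; Δ=(38.2156−13.8001)/(157.1700−95.0625)=0.3931; B=V−Δ·S=-23.3373
Node (1,1) S=209.5600: V=(p*·49.0148+(1−p*)·38.2156)/1.01=43.5107; Δ=(49.0148−38.2156)/(259.8544−157.1700)=0.1052; B=V−Δ·S=21.4716
Node (0,0) S=169.0000: V=(p*·43.5107+(1−p*)·26.4904)/1.01=35.1699; Δ=(43.5107−26.4904)/(209.5600−126.7500)=0.2055; B=V−Δ·S=0.4345
Root portfolio cost Δ·169+B reproduces V0=35.1699.

(0,0): Delta=0.2055 Bond=0.4345
(1,0): Delta=0.3931 Bond=-23.3373
(1,1): Delta=0.1052 Bond=21.4716
(2,0): Delta=0.5639 Bond=-39.8079
(2,1): Delta=0.3017 Bond=-9.2069
(2,2): Delta=0.0000 Bond=49.0148
(3,0): Delta=0.0000 Bond=0.0000
(3,1): Delta=0.8657 Bond=-75.7729
(3,2): Delta=0.0000 Bond=49.5050
(3,3): Delta=0.0000 Bond=49.5050
V0=35.1699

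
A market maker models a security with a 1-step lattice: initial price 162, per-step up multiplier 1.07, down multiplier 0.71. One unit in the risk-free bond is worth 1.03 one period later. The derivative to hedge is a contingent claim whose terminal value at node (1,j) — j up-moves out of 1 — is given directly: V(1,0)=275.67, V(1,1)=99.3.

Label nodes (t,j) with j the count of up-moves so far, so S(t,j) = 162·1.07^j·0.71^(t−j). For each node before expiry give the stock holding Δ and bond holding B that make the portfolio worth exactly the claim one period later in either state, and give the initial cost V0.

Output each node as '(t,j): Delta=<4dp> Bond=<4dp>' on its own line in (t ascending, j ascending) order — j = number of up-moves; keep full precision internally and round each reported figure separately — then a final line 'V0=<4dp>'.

(0,0): Delta=-3.0242 Bond=605.3503
V0=115.4337

Since d<R<u, set p* = (R−d)/(u−d) = 0.8889; price each node as the discounted p*-expectation of its children.
Terminal payoffs: V(1,0)=275.6700, V(1,1)=99.3000
(0,0): S=162.0000. Δ = (V_up−V_dn)/(S_up−S_dn) = (99.3000−275.6700)/(173.3400−115.0200) = -3.0242. V = [p*·99.3000 + (1−p*)·275.6700]/1.03 = 115.4337. B = V − Δ·S = 605.3503.
The time-0 hedge costs 115.4337, which is the no-arbitrage price.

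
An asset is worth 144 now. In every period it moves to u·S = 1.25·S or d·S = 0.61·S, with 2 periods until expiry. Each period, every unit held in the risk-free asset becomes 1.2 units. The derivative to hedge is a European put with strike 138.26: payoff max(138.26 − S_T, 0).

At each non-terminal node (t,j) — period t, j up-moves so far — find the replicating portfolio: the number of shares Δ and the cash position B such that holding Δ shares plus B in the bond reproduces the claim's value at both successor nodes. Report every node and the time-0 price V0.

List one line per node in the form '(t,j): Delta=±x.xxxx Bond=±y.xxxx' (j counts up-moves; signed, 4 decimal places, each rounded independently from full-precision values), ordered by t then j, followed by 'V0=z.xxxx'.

The replicating-portfolio and risk-neutral prices coincide; use p* = (1.2−0.61)/(1.25−0.61) = 0.9219 for the latter.
Terminal values V(2,·): V(2,0)=84.6776, V(2,1)=28.4600, V(2,2)=0.0000
(1,0): S=87.8400. Δ = (V_up−V_dn)/(S_up−S_dn) = (28.4600−84.6776)/(109.8000−53.5824) = -1.0000. V = [p*·28.4600 + (1−p*)·84.6776]/1.2 = 27.3767. B = V − Δ·S = 115.2167.
(1,1): S=180.0000. Δ = (V_up−V_dn)/(S_up−S_dn) = (0.0000−28.4600)/(225.0000−109.8000) = -0.2470. V = [p*·0.0000 + (1−p*)·28.4600]/1.2 = 1.8529. B = V − Δ·S = 46.3216.
(0,0): S=144.0000. Δ = (V_up−V_dn)/(S_up−S_dn) = (1.8529−27.3767)/(180.0000−87.8400) = -0.2770. V = [p*·1.8529 + (1−p*)·27.3767]/1.2 = 3.2058. B = V − Δ·S = 43.0867.
Root portfolio cost Δ·144+B reproduces V0=3.2058.

(0,0): Delta=-0.2770 Bond=43.0867
(1,0): Delta=-1.0000 Bond=115.2167
(1,1): Delta=-0.2470 Bond=46.3216
V0=3.2058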